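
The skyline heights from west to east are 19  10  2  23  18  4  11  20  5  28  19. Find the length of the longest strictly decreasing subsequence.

4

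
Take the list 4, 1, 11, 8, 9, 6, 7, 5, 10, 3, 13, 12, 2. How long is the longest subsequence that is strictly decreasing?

6

Negate each value so 'decreasing' becomes 'increasing', then run patience tails on the negated sequence:
-4 → extends → [-4]
-1 → extends → [-4, -1]
-11 → replaces -4 → [-11, -1]
-8 → replaces -1 → [-11, -8]
-9 → replaces -8 → [-11, -9]
-6 → extends → [-11, -9, -6]
-7 → replaces -6 → [-11, -9, -7]
-5 → extends → [-11, -9, -7, -5]
-10 → replaces -9 → [-11, -10, -7, -5]
-3 → extends → [-11, -10, -7, -5, -3]
-13 → replaces -11 → [-13, -10, -7, -5, -3]
-12 → replaces -10 → [-13, -12, -7, -5, -3]
-2 → extends → [-13, -12, -7, -5, -3, -2]
Six tails, so the longest strictly decreasing subsequence of the original has length 6.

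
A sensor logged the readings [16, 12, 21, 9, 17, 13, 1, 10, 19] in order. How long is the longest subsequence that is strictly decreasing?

4

Let dp[i] be the longest strictly decreasing subsequence ending at i:
i:      1  2  3  4  5  6  7  8  9
a[i]:  16 12 21  9 17 13  1 10 19
dp:     1  2  1  3  2  3  4  4  2
Maximum is 4.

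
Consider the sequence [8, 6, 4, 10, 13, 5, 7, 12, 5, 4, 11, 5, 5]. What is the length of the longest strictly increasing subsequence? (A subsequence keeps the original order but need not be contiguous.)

Track the smallest tail for each achievable length (strict):
8 → extends → [8]
6 → replaces 8 → [6]
4 → replaces 6 → [4]
10 → extends → [4, 10]
13 → extends → [4, 10, 13]
5 → replaces 10 → [4, 5, 13]
7 → replaces 13 → [4, 5, 7]
12 → extends → [4, 5, 7, 12]
5 → already a tail → [4, 5, 7, 12]
4 → already a tail → [4, 5, 7, 12]
11 → replaces 12 → [4, 5, 7, 11]
5 → already a tail → [4, 5, 7, 11]
5 → already a tail → [4, 5, 7, 11]
Four tails, so the longest strictly increasing subsequence has length 4 (e.g. 4, 5, 7, 12).

4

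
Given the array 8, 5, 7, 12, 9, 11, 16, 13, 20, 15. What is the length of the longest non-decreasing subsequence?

6

Track the smallest tail for each achievable length (allowing ties):
8 → extends → [8]
5 → replaces 8 → [5]
7 → extends → [5, 7]
12 → extends → [5, 7, 12]
9 → replaces 12 → [5, 7, 9]
11 → extends → [5, 7, 9, 11]
16 → extends → [5, 7, 9, 11, 16]
13 → replaces 16 → [5, 7, 9, 11, 13]
20 → extends → [5, 7, 9, 11, 13, 20]
15 → replaces 20 → [5, 7, 9, 11, 13, 15]
Six tails, so the longest non-decreasing subsequence has length 6 (e.g. 5, 7, 9, 11, 16, 20).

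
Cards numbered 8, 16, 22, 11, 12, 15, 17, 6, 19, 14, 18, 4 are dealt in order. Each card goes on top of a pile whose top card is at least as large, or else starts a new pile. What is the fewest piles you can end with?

6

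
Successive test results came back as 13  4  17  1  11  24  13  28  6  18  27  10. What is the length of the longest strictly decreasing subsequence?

Negate each value so 'decreasing' becomes 'increasing', then run patience tails on the negated sequence:
-13 → extends → [-13]
-4 → extends → [-13, -4]
-17 → replaces -13 → [-17, -4]
-1 → extends → [-17, -4, -1]
-11 → replaces -4 → [-17, -11, -1]
-24 → replaces -17 → [-24, -11, -1]
-13 → replaces -11 → [-24, -13, -1]
-28 → replaces -24 → [-28, -13, -1]
-6 → replaces -1 → [-28, -13, -6]
-18 → replaces -13 → [-28, -18, -6]
-27 → replaces -18 → [-28, -27, -6]
-10 → replaces -6 → [-28, -27, -10]
Three tails, so the longest strictly decreasing subsequence of the original has length 3.

3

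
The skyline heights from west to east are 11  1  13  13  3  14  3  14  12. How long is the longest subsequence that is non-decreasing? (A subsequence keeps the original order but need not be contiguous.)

Track the smallest tail for each achievable length (allowing ties):
11 → extends → [11]
1 → replaces 11 → [1]
13 → extends → [1, 13]
13 → extends → [1, 13, 13]
3 → replaces 13 → [1, 3, 13]
14 → extends → [1, 3, 13, 14]
3 → replaces 13 → [1, 3, 3, 14]
14 → extends → [1, 3, 3, 14, 14]
12 → replaces 14 → [1, 3, 3, 12, 14]
Five tails, so the longest non-decreasing subsequence has length 5 (e.g. 11, 13, 13, 14, 14).

5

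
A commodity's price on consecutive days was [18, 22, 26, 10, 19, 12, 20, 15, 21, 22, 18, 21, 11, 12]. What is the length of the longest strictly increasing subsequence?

5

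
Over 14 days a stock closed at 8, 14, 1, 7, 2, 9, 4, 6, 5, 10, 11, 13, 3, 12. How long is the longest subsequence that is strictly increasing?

Let dp[i] be the length of the longest such subsequence ending at index i:
i:      1  2  3  4  5  6  7  8  9 10 11 12 13 14
a[i]:   8 14  1  7  2  9  4  6  5 10 11 13  3 12
dp:     1  2  1  2  2  3  3  4  4  5  6  7  3  7
Maximum dp value is 7.

7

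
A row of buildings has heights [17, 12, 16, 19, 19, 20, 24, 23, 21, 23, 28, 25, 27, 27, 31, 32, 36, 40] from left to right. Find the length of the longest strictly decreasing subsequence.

3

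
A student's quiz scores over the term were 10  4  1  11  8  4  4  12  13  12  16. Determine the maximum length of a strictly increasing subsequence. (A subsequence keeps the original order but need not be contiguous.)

5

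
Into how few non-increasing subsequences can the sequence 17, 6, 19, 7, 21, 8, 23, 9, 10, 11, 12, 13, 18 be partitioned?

9

The minimum number of non-increasing subsequences covering a sequence equals the length of its longest strictly increasing subsequence.
LIS length is 9 (e.g. 6, 7, 8, 9, 10, 11, 12, 13, 18), so 9 piles are needed.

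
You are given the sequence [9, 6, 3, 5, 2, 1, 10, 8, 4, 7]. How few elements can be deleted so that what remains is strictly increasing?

Fewest deletions = n − (longest strictly increasing subsequence).
Patience tails:
9 → extends → [9]
6 → replaces 9 → [6]
3 → replaces 6 → [3]
5 → extends → [3, 5]
2 → replaces 3 → [2, 5]
1 → replaces 2 → [1, 5]
10 → extends → [1, 5, 10]
8 → replaces 10 → [1, 5, 8]
4 → replaces 5 → [1, 4, 8]
7 → replaces 8 → [1, 4, 7]
Longest strictly increasing subsequence has length 3, so deletions = 10 − 3 = 7.

7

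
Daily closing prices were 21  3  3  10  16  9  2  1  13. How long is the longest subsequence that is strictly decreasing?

Negate each value so 'decreasing' becomes 'increasing', then run patience tails on the negated sequence:
-21 → extends → [-21]
-3 → extends → [-21, -3]
-3 → already a tail → [-21, -3]
-10 → replaces -3 → [-21, -10]
-16 → replaces -10 → [-21, -16]
-9 → extends → [-21, -16, -9]
-2 → extends → [-21, -16, -9, -2]
-1 → extends → [-21, -16, -9, -2, -1]
-13 → replaces -9 → [-21, -16, -13, -2, -1]
Five tails, so the longest strictly decreasing subsequence of the original has length 5.

5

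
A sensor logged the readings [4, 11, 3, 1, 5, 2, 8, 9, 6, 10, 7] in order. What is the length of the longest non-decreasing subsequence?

5

Track the smallest tail for each achievable length (allowing ties):
4 → extends → [4]
11 → extends → [4, 11]
3 → replaces 4 → [3, 11]
1 → replaces 3 → [1, 11]
5 → replaces 11 → [1, 5]
2 → replaces 5 → [1, 2]
8 → extends → [1, 2, 8]
9 → extends → [1, 2, 8, 9]
6 → replaces 8 → [1, 2, 6, 9]
10 → extends → [1, 2, 6, 9, 10]
7 → replaces 9 → [1, 2, 6, 7, 10]
Five tails, so the longest non-decreasing subsequence has length 5 (e.g. 4, 5, 8, 9, 10).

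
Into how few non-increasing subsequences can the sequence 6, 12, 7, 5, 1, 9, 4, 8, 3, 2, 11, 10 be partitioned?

The minimum number of non-increasing subsequences covering a sequence equals the length of its longest strictly increasing subsequence.
LIS length is 4 (e.g. 6, 7, 9, 11), so 4 piles are needed.

4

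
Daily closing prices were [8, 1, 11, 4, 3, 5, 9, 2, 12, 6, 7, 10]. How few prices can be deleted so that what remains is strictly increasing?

Fewest deletions = n − (longest strictly increasing subsequence).
Patience tails:
8 → extends → [8]
1 → replaces 8 → [1]
11 → extends → [1, 11]
4 → replaces 11 → [1, 4]
3 → replaces 4 → [1, 3]
5 → extends → [1, 3, 5]
9 → extends → [1, 3, 5, 9]
2 → replaces 3 → [1, 2, 5, 9]
12 → extends → [1, 2, 5, 9, 12]
6 → replaces 9 → [1, 2, 5, 6, 12]
7 → replaces 12 → [1, 2, 5, 6, 7]
10 → extends → [1, 2, 5, 6, 7, 10]
Longest strictly increasing subsequence has length 6, so deletions = 12 − 6 = 6.

6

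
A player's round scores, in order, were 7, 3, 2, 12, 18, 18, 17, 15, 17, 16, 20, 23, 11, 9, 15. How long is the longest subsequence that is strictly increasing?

Let dp[i] be the length of the longest such subsequence ending at index i:
i:      1  2  3  4  5  6  7  8  9 10 11 12 13 14 15
a[i]:   7  3  2 12 18 18 17 15 17 16 20 23 11  9 15
dp:     1  1  1  2  3  3  3  3  4  4  5  6  2  2  3
Maximum dp value is 6.

6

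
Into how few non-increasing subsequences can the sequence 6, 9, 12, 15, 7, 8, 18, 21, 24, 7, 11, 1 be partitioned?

Place each on the leftmost legal pile:
6 → new pile 1 (tops now [6])
9 → new pile 2 (tops now [6, 9])
12 → new pile 3 (tops now [6, 9, 12])
15 → new pile 4 (tops now [6, 9, 12, 15])
7 → pile 2 (tops now [6, 7, 12, 15])
8 → pile 3 (tops now [6, 7, 8, 15])
18 → new pile 5 (tops now [6, 7, 8, 15, 18])
21 → new pile 6 (tops now [6, 7, 8, 15, 18, 21])
24 → new pile 7 (tops now [6, 7, 8, 15, 18, 21, 24])
7 → pile 2 (tops now [6, 7, 8, 15, 18, 21, 24])
11 → pile 4 (tops now [6, 7, 8, 11, 18, 21, 24])
1 → pile 1 (tops now [1, 7, 8, 11, 18, 21, 24])
Seven piles.

7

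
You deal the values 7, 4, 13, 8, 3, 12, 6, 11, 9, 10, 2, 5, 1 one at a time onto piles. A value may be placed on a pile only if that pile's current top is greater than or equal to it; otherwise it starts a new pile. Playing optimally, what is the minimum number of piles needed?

Place each on the leftmost legal pile:
7 → new pile 1 (tops now [7])
4 → pile 1 (tops now [4])
13 → new pile 2 (tops now [4, 13])
8 → pile 2 (tops now [4, 8])
3 → pile 1 (tops now [3, 8])
12 → new pile 3 (tops now [3, 8, 12])
6 → pile 2 (tops now [3, 6, 12])
11 → pile 3 (tops now [3, 6, 11])
9 → pile 3 (tops now [3, 6, 9])
10 → new pile 4 (tops now [3, 6, 9, 10])
2 → pile 1 (tops now [2, 6, 9, 10])
5 → pile 2 (tops now [2, 5, 9, 10])
1 → pile 1 (tops now [1, 5, 9, 10])
Four piles.

4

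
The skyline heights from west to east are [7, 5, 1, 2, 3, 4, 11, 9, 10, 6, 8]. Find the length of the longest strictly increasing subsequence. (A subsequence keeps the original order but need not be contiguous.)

Track the smallest tail for each achievable length (strict):
7 → extends → [7]
5 → replaces 7 → [5]
1 → replaces 5 → [1]
2 → extends → [1, 2]
3 → extends → [1, 2, 3]
4 → extends → [1, 2, 3, 4]
11 → extends → [1, 2, 3, 4, 11]
9 → replaces 11 → [1, 2, 3, 4, 9]
10 → extends → [1, 2, 3, 4, 9, 10]
6 → replaces 9 → [1, 2, 3, 4, 6, 10]
8 → replaces 10 → [1, 2, 3, 4, 6, 8]
Six tails, so the longest strictly increasing subsequence has length 6 (e.g. 1, 2, 3, 4, 9, 10).

6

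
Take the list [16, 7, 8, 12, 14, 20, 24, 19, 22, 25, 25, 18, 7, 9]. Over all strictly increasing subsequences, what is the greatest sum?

Let S[i] be the best sum of a strictly increasing subsequence ending at i:
i:       1   2   3   4   5   6   7   8   9  10  11  12  13  14
a[i]:   16   7   8  12  14  20  24  19  22  25  25  18   7   9
S:      16   7  15  27  41  61  85  60  83 110 110  59   7  24
Maximum is 110 (e.g. 7 + 8 + 12 + 14 + 20 + 24 + 25).

110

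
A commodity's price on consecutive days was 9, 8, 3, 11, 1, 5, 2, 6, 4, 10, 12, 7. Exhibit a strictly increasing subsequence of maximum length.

Patience tails give the LIS length; then backtrack through the dp parents:
9 → extends → [9]
8 → replaces 9 → [8]
3 → replaces 8 → [3]
11 → extends → [3, 11]
1 → replaces 3 → [1, 11]
5 → replaces 11 → [1, 5]
2 → replaces 5 → [1, 2]
6 → extends → [1, 2, 6]
4 → replaces 6 → [1, 2, 4]
10 → extends → [1, 2, 4, 10]
12 → extends → [1, 2, 4, 10, 12]
7 → replaces 10 → [1, 2, 4, 7, 12]
Length 5; one witness is 3, 5, 6, 10, 12.

3, 5, 6, 10, 12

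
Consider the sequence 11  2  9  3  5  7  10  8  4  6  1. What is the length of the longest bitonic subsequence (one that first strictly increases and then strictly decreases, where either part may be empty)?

8

inc[i] = longest strictly increasing subsequence ending at i; dec[i] = longest strictly decreasing subsequence starting at i:
i:      1  2  3  4  5  6  7  8  9 10 11
a[i]:  11  2  9  3  5  7 10  8  4  6  1
inc:    1  1  2  2  3  4  5  5  3  4  1
dec:    5  2  4  2  3  3  4  3  2  2  1
Best peak at i=7 (value 10): inc=5, dec=4, length 5+4−1 = 8.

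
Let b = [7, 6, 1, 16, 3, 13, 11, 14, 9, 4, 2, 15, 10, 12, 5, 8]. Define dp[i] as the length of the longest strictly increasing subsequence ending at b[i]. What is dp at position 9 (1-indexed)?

3

dp[i] = 1 + max{dp[j] : j<i, b[j]<b[i]} (or 1 if no such j):
i:      1  2  3  4  5  6  7  8  9 10 11 12 13 14 15 16
b[i]:   7  6  1 16  3 13 11 14  9  4  2 15 10 12  5  8
dp:     1  1  1  2  2  3  3  4  3  3  2  5  4  5  4  5
At index 9 the value is 3.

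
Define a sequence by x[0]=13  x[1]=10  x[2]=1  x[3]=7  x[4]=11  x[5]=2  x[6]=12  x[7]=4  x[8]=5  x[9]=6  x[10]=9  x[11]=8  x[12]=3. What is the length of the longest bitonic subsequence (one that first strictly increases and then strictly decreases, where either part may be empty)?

8

inc[i] = longest strictly increasing subsequence ending at i; dec[i] = longest strictly decreasing subsequence starting at i:
i:      0  1  2  3  4  5  6  7  8  9 10 11 12
x[i]:  13 10  1  7 11  2 12  4  5  6  9  8  3
inc:    1  1  1  2  3  2  4  3  4  5  6  6  3
dec:    5  4  1  3  4  1  4  2  2  2  3  2  1
Best peak at i=10 (value 9): inc=6, dec=3, length 6+3−1 = 8.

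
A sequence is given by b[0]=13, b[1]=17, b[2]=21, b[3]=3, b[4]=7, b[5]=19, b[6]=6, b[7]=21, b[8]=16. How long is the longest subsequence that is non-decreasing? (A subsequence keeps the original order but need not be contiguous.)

Let dp[i] be the length of the longest such subsequence ending at index i:
i:      0  1  2  3  4  5  6  7  8
b[i]:  13 17 21  3  7 19  6 21 16
dp:     1  2  3  1  2  3  2  4  3
Maximum dp value is 4.

4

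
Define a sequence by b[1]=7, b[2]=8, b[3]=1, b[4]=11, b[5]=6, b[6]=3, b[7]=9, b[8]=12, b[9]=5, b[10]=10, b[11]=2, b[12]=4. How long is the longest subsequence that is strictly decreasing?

Let dp[i] be the longest strictly decreasing subsequence ending at i:
i:      1  2  3  4  5  6  7  8  9 10 11 12
b[i]:   7  8  1 11  6  3  9 12  5 10  2  4
dp:     1  1  2  1  2  3  2  1  3  2  4  4
Maximum is 4.

4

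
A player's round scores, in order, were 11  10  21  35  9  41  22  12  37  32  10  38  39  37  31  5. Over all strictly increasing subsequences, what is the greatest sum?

Let S[i] be the best sum of a strictly increasing subsequence ending at i:
i:       1   2   3   4   5   6   7   8   9  10  11  12  13  14  15  16
a[i]:   11  10  21  35   9  41  22  12  37  32  10  38  39  37  31   5
S:      11  10  32  67   9 108  54  23 104  86  19 142 181 123  85   5
Maximum is 181 (e.g. 11 + 21 + 35 + 37 + 38 + 39).

181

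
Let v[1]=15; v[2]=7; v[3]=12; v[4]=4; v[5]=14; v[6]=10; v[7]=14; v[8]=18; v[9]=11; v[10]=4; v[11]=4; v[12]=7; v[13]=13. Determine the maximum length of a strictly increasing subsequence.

4

Let dp[i] be the length of the longest such subsequence ending at index i:
i:      1  2  3  4  5  6  7  8  9 10 11 12 13
v[i]:  15  7 12  4 14 10 14 18 11  4  4  7 13
dp:     1  1  2  1  3  2  3  4  3  1  1  2  4
Maximum dp value is 4.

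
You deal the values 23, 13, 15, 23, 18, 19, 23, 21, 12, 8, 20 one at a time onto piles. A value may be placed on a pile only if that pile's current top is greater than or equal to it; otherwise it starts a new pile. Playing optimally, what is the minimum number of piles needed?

5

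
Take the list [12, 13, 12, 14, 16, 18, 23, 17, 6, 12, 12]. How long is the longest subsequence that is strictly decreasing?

3

Let dp[i] be the longest strictly decreasing subsequence ending at i:
i:      1  2  3  4  5  6  7  8  9 10 11
a[i]:  12 13 12 14 16 18 23 17  6 12 12
dp:     1  1  2  1  1  1  1  2  3  3  3
Maximum is 3.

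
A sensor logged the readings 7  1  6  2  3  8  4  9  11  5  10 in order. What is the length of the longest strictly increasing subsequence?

Track the smallest tail for each achievable length (strict):
7 → extends → [7]
1 → replaces 7 → [1]
6 → extends → [1, 6]
2 → replaces 6 → [1, 2]
3 → extends → [1, 2, 3]
8 → extends → [1, 2, 3, 8]
4 → replaces 8 → [1, 2, 3, 4]
9 → extends → [1, 2, 3, 4, 9]
11 → extends → [1, 2, 3, 4, 9, 11]
5 → replaces 9 → [1, 2, 3, 4, 5, 11]
10 → replaces 11 → [1, 2, 3, 4, 5, 10]
Six tails, so the longest strictly increasing subsequence has length 6 (e.g. 1, 2, 3, 8, 9, 11).

6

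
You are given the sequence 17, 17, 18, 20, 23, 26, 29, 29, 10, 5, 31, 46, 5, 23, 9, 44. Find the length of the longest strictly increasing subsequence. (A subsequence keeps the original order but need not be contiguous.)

8

Let dp[i] be the length of the longest such subsequence ending at index i:
i:      1  2  3  4  5  6  7  8  9 10 11 12 13 14 15 16
a[i]:  17 17 18 20 23 26 29 29 10  5 31 46  5 23  9 44
dp:     1  1  2  3  4  5  6  6  1  1  7  8  1  4  2  8
Maximum dp value is 8.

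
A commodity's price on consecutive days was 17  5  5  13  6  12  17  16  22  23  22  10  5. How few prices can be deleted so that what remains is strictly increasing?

Fewest deletions = n − (longest strictly increasing subsequence).
i:      1  2  3  4  5  6  7  8  9 10 11 12 13
a[i]:  17  5  5 13  6 12 17 16 22 23 22 10  5
dp:     1  1  1  2  2  3  4  4  5  6  5  3  1
max dp = 6, so deletions = 13 − 6 = 7.

7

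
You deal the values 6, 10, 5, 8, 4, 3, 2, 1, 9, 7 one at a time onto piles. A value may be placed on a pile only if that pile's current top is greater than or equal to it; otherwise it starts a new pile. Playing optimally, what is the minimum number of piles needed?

3

Place each on the leftmost legal pile:
6 → new pile 1 (tops now [6])
10 → new pile 2 (tops now [6, 10])
5 → pile 1 (tops now [5, 10])
8 → pile 2 (tops now [5, 8])
4 → pile 1 (tops now [4, 8])
3 → pile 1 (tops now [3, 8])
2 → pile 1 (tops now [2, 8])
1 → pile 1 (tops now [1, 8])
9 → new pile 3 (tops now [1, 8, 9])
7 → pile 2 (tops now [1, 7, 9])
Three piles.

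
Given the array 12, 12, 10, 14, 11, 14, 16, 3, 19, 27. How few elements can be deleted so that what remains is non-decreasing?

3

Fewest deletions = n − (longest non-decreasing subsequence).
Patience tails:
12 → extends → [12]
12 → extends → [12, 12]
10 → replaces 12 → [10, 12]
14 → extends → [10, 12, 14]
11 → replaces 12 → [10, 11, 14]
14 → extends → [10, 11, 14, 14]
16 → extends → [10, 11, 14, 14, 16]
3 → replaces 10 → [3, 11, 14, 14, 16]
19 → extends → [3, 11, 14, 14, 16, 19]
27 → extends → [3, 11, 14, 14, 16, 19, 27]
Longest non-decreasing subsequence has length 7, so deletions = 10 − 7 = 3.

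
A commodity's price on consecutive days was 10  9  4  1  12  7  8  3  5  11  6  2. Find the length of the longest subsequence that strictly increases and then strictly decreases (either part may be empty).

6

inc[i] = longest strictly increasing subsequence ending at i; dec[i] = longest strictly decreasing subsequence starting at i:
i:      1  2  3  4  5  6  7  8  9 10 11 12
a[i]:  10  9  4  1 12  7  8  3  5 11  6  2
inc:    1  1  1  1  2  2  3  2  3  4  4  2
dec:    5  4  3  1  4  3  3  2  2  3  2  1
Best peak at i=10 (value 11): inc=4, dec=3, length 4+3−1 = 6.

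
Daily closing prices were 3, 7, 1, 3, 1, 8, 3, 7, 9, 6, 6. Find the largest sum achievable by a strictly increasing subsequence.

Let S[i] be the best sum of a strictly increasing subsequence ending at i:
i:      1  2  3  4  5  6  7  8  9 10 11
a[i]:   3  7  1  3  1  8  3  7  9  6  6
S:      3 10  1  4  1 18  4 11 27 10 10
Maximum is 27 (e.g. 3 + 7 + 8 + 9).

27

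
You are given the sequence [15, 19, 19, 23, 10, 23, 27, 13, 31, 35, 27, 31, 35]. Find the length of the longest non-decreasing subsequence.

Track the smallest tail for each achievable length (allowing ties):
15 → extends → [15]
19 → extends → [15, 19]
19 → extends → [15, 19, 19]
23 → extends → [15, 19, 19, 23]
10 → replaces 15 → [10, 19, 19, 23]
23 → extends → [10, 19, 19, 23, 23]
27 → extends → [10, 19, 19, 23, 23, 27]
13 → replaces 19 → [10, 13, 19, 23, 23, 27]
31 → extends → [10, 13, 19, 23, 23, 27, 31]
35 → extends → [10, 13, 19, 23, 23, 27, 31, 35]
27 → replaces 31 → [10, 13, 19, 23, 23, 27, 27, 35]
31 → replaces 35 → [10, 13, 19, 23, 23, 27, 27, 31]
35 → extends → [10, 13, 19, 23, 23, 27, 27, 31, 35]
Nine tails, so the longest non-decreasing subsequence has length 9 (e.g. 15, 19, 19, 23, 23, 27, 31, 35, 35).

9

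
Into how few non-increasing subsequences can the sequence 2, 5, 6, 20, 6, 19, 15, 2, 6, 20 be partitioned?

Place each on the leftmost legal pile:
2 → new pile 1 (tops now [2])
5 → new pile 2 (tops now [2, 5])
6 → new pile 3 (tops now [2, 5, 6])
20 → new pile 4 (tops now [2, 5, 6, 20])
6 → pile 3 (tops now [2, 5, 6, 20])
19 → pile 4 (tops now [2, 5, 6, 19])
15 → pile 4 (tops now [2, 5, 6, 15])
2 → pile 1 (tops now [2, 5, 6, 15])
6 → pile 3 (tops now [2, 5, 6, 15])
20 → new pile 5 (tops now [2, 5, 6, 15, 20])
Five piles.

5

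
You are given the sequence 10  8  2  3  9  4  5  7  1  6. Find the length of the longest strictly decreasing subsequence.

Negate each value so 'decreasing' becomes 'increasing', then run patience tails on the negated sequence:
-10 → extends → [-10]
-8 → extends → [-10, -8]
-2 → extends → [-10, -8, -2]
-3 → replaces -2 → [-10, -8, -3]
-9 → replaces -8 → [-10, -9, -3]
-4 → replaces -3 → [-10, -9, -4]
-5 → replaces -4 → [-10, -9, -5]
-7 → replaces -5 → [-10, -9, -7]
-1 → extends → [-10, -9, -7, -1]
-6 → replaces -1 → [-10, -9, -7, -6]
Four tails, so the longest strictly decreasing subsequence of the original has length 4.

4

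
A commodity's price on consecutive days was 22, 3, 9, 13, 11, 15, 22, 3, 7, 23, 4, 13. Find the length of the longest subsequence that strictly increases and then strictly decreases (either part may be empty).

7

inc[i] = longest strictly increasing subsequence ending at i; dec[i] = longest strictly decreasing subsequence starting at i:
i:      1  2  3  4  5  6  7  8  9 10 11 12
a[i]:  22  3  9 13 11 15 22  3  7 23  4 13
inc:    1  1  2  3  3  4  5  1  2  6  2  4
dec:    5  1  3  4  3  3  3  1  2  2  1  1
Best peak at i=7 (value 22): inc=5, dec=3, length 5+3−1 = 7.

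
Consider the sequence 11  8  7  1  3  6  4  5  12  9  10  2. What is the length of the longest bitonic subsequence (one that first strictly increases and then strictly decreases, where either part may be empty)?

inc[i] = longest strictly increasing subsequence ending at i; dec[i] = longest strictly decreasing subsequence starting at i:
i:      1  2  3  4  5  6  7  8  9 10 11 12
a[i]:  11  8  7  1  3  6  4  5 12  9 10  2
inc:    1  1  1  1  2  3  3  4  5  5  6  2
dec:    6  5  4  1  2  3  2  2  3  2  2  1
Best peak at i=9 (value 12): inc=5, dec=3, length 5+3−1 = 7.

7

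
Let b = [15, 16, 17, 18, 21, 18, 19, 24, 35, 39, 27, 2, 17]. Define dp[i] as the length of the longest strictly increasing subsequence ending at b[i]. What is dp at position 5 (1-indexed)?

5

dp[i] = 1 + max{dp[j] : j<i, b[j]<b[i]} (or 1 if no such j):
i:      1  2  3  4  5  6  7  8  9 10 11 12 13
b[i]:  15 16 17 18 21 18 19 24 35 39 27  2 17
dp:     1  2  3  4  5  4  5  6  7  8  7  1  3
At index 5 the value is 5.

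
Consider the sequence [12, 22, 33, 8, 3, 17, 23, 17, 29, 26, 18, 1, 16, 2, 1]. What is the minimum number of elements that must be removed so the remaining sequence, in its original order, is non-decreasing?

Fewest deletions = n − (longest non-decreasing subsequence).
i:      1  2  3  4  5  6  7  8  9 10 11 12 13 14 15
a[i]:  12 22 33  8  3 17 23 17 29 26 18  1 16  2  1
dp:     1  2  3  1  1  2  3  3  4  4  4  1  2  2  2
max dp = 4, so deletions = 15 − 4 = 11.

11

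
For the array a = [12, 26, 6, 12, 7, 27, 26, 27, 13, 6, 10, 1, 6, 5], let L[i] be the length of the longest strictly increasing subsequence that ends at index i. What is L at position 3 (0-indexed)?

dp[i] = 1 + max{dp[j] : j<i, a[j]<a[i]} (or 1 if no such j):
i:      0  1  2  3  4  5  6  7  8  9 10 11 12 13
a[i]:  12 26  6 12  7 27 26 27 13  6 10  1  6  5
dp:     1  2  1  2  2  3  3  4  3  1  3  1  2  2
At index 3 the value is 2.

2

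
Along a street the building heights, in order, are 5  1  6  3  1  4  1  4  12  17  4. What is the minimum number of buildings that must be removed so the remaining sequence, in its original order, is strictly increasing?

6

Fewest deletions = n − (longest strictly increasing subsequence).
i:      1  2  3  4  5  6  7  8  9 10 11
a[i]:   5  1  6  3  1  4  1  4 12 17  4
dp:     1  1  2  2  1  3  1  3  4  5  3
max dp = 5, so deletions = 11 − 5 = 6.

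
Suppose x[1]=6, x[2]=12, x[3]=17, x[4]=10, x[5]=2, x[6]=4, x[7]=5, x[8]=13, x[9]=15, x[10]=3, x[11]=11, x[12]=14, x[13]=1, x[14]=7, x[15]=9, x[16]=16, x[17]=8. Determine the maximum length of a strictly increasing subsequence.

Let dp[i] be the length of the longest such subsequence ending at index i:
i:      1  2  3  4  5  6  7  8  9 10 11 12 13 14 15 16 17
x[i]:   6 12 17 10  2  4  5 13 15  3 11 14  1  7  9 16  8
dp:     1  2  3  2  1  2  3  4  5  2  4  5  1  4  5  6  5
Maximum dp value is 6.

6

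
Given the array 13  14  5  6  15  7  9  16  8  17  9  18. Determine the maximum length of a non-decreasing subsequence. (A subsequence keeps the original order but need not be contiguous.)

Track the smallest tail for each achievable length (allowing ties):
13 → extends → [13]
14 → extends → [13, 14]
5 → replaces 13 → [5, 14]
6 → replaces 14 → [5, 6]
15 → extends → [5, 6, 15]
7 → replaces 15 → [5, 6, 7]
9 → extends → [5, 6, 7, 9]
16 → extends → [5, 6, 7, 9, 16]
8 → replaces 9 → [5, 6, 7, 8, 16]
17 → extends → [5, 6, 7, 8, 16, 17]
9 → replaces 16 → [5, 6, 7, 8, 9, 17]
18 → extends → [5, 6, 7, 8, 9, 17, 18]
Seven tails, so the longest non-decreasing subsequence has length 7 (e.g. 5, 6, 7, 9, 16, 17, 18).

7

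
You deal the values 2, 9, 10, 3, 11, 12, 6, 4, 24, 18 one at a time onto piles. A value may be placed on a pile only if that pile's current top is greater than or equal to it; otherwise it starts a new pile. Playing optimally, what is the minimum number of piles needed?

The minimum number of non-increasing subsequences covering a sequence equals the length of its longest strictly increasing subsequence.
LIS length is 6 (e.g. 2, 9, 10, 11, 12, 24), so 6 piles are needed.

6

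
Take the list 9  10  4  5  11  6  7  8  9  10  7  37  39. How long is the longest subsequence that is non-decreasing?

Let dp[i] be the length of the longest such subsequence ending at index i:
i:      1  2  3  4  5  6  7  8  9 10 11 12 13
a[i]:   9 10  4  5 11  6  7  8  9 10  7 37 39
dp:     1  2  1  2  3  3  4  5  6  7  5  8  9
Maximum dp value is 9.

9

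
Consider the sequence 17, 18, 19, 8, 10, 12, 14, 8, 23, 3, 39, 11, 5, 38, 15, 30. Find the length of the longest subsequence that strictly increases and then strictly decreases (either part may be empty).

8

inc[i] = longest strictly increasing subsequence ending at i; dec[i] = longest strictly decreasing subsequence starting at i:
i:      1  2  3  4  5  6  7  8  9 10 11 12 13 14 15 16
a[i]:  17 18 19  8 10 12 14  8 23  3 39 11  5 38 15 30
inc:    1  2  3  1  2  3  4  1  5  1  6  3  2  6  5  6
dec:    4  4  4  2  3  3  3  2  3  1  3  2  1  2  1  1
Best peak at i=11 (value 39): inc=6, dec=3, length 6+3−1 = 8.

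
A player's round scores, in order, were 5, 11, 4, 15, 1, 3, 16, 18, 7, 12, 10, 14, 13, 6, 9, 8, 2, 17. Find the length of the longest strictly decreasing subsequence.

6

Let dp[i] be the longest strictly decreasing subsequence ending at i:
i:      1  2  3  4  5  6  7  8  9 10 11 12 13 14 15 16 17 18
a[i]:   5 11  4 15  1  3 16 18  7 12 10 14 13  6  9  8  2 17
dp:     1  1  2  1  3  3  1  1  2  2  3  2  3  4  4  5  6  2
Maximum is 6.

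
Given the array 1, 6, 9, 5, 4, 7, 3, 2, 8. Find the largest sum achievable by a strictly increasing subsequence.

Let S[i] be the best sum of a strictly increasing subsequence ending at i:
i:      1  2  3  4  5  6  7  8  9
a[i]:   1  6  9  5  4  7  3  2  8
S:      1  7 16  6  5 14  4  3 22
Maximum is 22 (e.g. 1 + 6 + 7 + 8).

22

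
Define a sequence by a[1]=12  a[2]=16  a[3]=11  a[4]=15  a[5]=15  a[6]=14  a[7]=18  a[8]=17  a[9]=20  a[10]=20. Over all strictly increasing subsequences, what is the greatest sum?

66

Let S[i] be the best sum of a strictly increasing subsequence ending at i:
i:      1  2  3  4  5  6  7  8  9 10
a[i]:  12 16 11 15 15 14 18 17 20 20
S:     12 28 11 27 27 26 46 45 66 66
Maximum is 66 (e.g. 12 + 16 + 18 + 20).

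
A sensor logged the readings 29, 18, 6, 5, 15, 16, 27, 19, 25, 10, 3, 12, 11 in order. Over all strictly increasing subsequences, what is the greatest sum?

Let S[i] be the best sum of a strictly increasing subsequence ending at i:
i:      1  2  3  4  5  6  7  8  9 10 11 12 13
a[i]:  29 18  6  5 15 16 27 19 25 10  3 12 11
S:     29 18  6  5 21 37 64 56 81 16  3 28 27
Maximum is 81 (e.g. 6 + 15 + 16 + 19 + 25).

81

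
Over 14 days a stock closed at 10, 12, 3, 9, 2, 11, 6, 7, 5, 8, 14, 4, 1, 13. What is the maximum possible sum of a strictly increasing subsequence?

38

Let S[i] be the best sum of a strictly increasing subsequence ending at i:
i:      1  2  3  4  5  6  7  8  9 10 11 12 13 14
a[i]:  10 12  3  9  2 11  6  7  5  8 14  4  1 13
S:     10 22  3 12  2 23  9 16  8 24 38  7  1 37
Maximum is 38 (e.g. 3 + 6 + 7 + 8 + 14).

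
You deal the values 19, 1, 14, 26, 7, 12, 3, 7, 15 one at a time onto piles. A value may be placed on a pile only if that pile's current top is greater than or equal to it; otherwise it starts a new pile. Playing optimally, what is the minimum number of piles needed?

4

Place each on the leftmost legal pile:
19 → new pile 1 (tops now [19])
1 → pile 1 (tops now [1])
14 → new pile 2 (tops now [1, 14])
26 → new pile 3 (tops now [1, 14, 26])
7 → pile 2 (tops now [1, 7, 26])
12 → pile 3 (tops now [1, 7, 12])
3 → pile 2 (tops now [1, 3, 12])
7 → pile 3 (tops now [1, 3, 7])
15 → new pile 4 (tops now [1, 3, 7, 15])
Four piles.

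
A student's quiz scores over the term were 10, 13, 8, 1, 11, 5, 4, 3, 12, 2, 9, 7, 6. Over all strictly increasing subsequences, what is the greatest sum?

33

Let S[i] be the best sum of a strictly increasing subsequence ending at i:
i:      1  2  3  4  5  6  7  8  9 10 11 12 13
a[i]:  10 13  8  1 11  5  4  3 12  2  9  7  6
S:     10 23  8  1 21  6  5  4 33  3 17 13 12
Maximum is 33 (e.g. 10 + 11 + 12).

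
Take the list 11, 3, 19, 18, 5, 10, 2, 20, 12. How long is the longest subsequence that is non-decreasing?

Let dp[i] be the length of the longest such subsequence ending at index i:
i:      1  2  3  4  5  6  7  8  9
a[i]:  11  3 19 18  5 10  2 20 12
dp:     1  1  2  2  2  3  1  4  4
Maximum dp value is 4.

4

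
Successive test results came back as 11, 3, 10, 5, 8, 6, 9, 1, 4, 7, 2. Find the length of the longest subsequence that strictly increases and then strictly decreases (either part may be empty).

6

inc[i] = longest strictly increasing subsequence ending at i; dec[i] = longest strictly decreasing subsequence starting at i:
i:      1  2  3  4  5  6  7  8  9 10 11
a[i]:  11  3 10  5  8  6  9  1  4  7  2
inc:    1  1  2  2  3  3  4  1  2  4  2
dec:    6  2  5  3  4  3  3  1  2  2  1
Best peak at i=1 (value 11): inc=1, dec=6, length 1+6−1 = 6.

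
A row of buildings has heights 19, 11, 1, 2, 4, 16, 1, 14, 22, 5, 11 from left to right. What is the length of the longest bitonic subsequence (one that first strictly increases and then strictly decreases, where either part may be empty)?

inc[i] = longest strictly increasing subsequence ending at i; dec[i] = longest strictly decreasing subsequence starting at i:
i:      1  2  3  4  5  6  7  8  9 10 11
a[i]:  19 11  1  2  4 16  1 14 22  5 11
inc:    1  1  1  2  3  4  1  4  5  4  5
dec:    4  3  1  2  2  3  1  2  2  1  1
Best peak at i=6 (value 16): inc=4, dec=3, length 4+3−1 = 6.

6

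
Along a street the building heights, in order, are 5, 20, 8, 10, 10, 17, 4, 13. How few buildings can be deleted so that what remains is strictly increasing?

Fewest deletions = n − (longest strictly increasing subsequence).
Patience tails:
5 → extends → [5]
20 → extends → [5, 20]
8 → replaces 20 → [5, 8]
10 → extends → [5, 8, 10]
10 → already a tail → [5, 8, 10]
17 → extends → [5, 8, 10, 17]
4 → replaces 5 → [4, 8, 10, 17]
13 → replaces 17 → [4, 8, 10, 13]
Longest strictly increasing subsequence has length 4, so deletions = 8 − 4 = 4.

4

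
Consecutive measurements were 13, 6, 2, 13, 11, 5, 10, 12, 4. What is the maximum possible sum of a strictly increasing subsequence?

29

Let S[i] be the best sum of a strictly increasing subsequence ending at i:
i:      1  2  3  4  5  6  7  8  9
a[i]:  13  6  2 13 11  5 10 12  4
S:     13  6  2 19 17  7 17 29  6
Maximum is 29 (e.g. 2 + 5 + 10 + 12).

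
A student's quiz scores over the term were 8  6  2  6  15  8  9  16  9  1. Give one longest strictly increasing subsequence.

2, 6, 8, 9, 16

Patience tails give the LIS length; then backtrack through the dp parents:
8 → extends → [8]
6 → replaces 8 → [6]
2 → replaces 6 → [2]
6 → extends → [2, 6]
15 → extends → [2, 6, 15]
8 → replaces 15 → [2, 6, 8]
9 → extends → [2, 6, 8, 9]
16 → extends → [2, 6, 8, 9, 16]
9 → already a tail → [2, 6, 8, 9, 16]
1 → replaces 2 → [1, 6, 8, 9, 16]
Length 5; one witness is 2, 6, 8, 9, 16.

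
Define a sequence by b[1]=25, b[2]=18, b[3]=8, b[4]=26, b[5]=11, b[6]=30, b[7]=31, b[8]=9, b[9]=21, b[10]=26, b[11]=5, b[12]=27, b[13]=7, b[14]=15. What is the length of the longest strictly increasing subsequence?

5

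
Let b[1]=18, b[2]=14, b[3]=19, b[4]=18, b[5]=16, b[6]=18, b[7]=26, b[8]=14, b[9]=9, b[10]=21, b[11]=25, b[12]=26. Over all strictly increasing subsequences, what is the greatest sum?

Let S[i] be the best sum of a strictly increasing subsequence ending at i:
i:       1   2   3   4   5   6   7   8   9  10  11  12
b[i]:   18  14  19  18  16  18  26  14   9  21  25  26
S:      18  14  37  32  30  48  74  14   9  69  94 120
Maximum is 120 (e.g. 14 + 16 + 18 + 21 + 25 + 26).

120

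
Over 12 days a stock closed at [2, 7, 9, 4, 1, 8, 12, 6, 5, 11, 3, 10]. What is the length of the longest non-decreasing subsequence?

4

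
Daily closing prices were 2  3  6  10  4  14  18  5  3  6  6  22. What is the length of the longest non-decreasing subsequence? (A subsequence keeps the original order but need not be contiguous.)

7

Let dp[i] be the length of the longest such subsequence ending at index i:
i:      1  2  3  4  5  6  7  8  9 10 11 12
a[i]:   2  3  6 10  4 14 18  5  3  6  6 22
dp:     1  2  3  4  3  5  6  4  3  5  6  7
Maximum dp value is 7.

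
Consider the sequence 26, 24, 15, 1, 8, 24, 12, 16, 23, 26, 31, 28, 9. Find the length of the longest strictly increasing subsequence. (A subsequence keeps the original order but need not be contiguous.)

7

Track the smallest tail for each achievable length (strict):
26 → extends → [26]
24 → replaces 26 → [24]
15 → replaces 24 → [15]
1 → replaces 15 → [1]
8 → extends → [1, 8]
24 → extends → [1, 8, 24]
12 → replaces 24 → [1, 8, 12]
16 → extends → [1, 8, 12, 16]
23 → extends → [1, 8, 12, 16, 23]
26 → extends → [1, 8, 12, 16, 23, 26]
31 → extends → [1, 8, 12, 16, 23, 26, 31]
28 → replaces 31 → [1, 8, 12, 16, 23, 26, 28]
9 → replaces 12 → [1, 8, 9, 16, 23, 26, 28]
Seven tails, so the longest strictly increasing subsequence has length 7 (e.g. 1, 8, 12, 16, 23, 26, 31).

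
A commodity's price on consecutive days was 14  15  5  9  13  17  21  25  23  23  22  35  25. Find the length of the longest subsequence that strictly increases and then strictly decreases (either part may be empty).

8

inc[i] = longest strictly increasing subsequence ending at i; dec[i] = longest strictly decreasing subsequence starting at i:
i:      1  2  3  4  5  6  7  8  9 10 11 12 13
a[i]:  14 15  5  9 13 17 21 25 23 23 22 35 25
inc:    1  2  1  2  3  4  5  6  6  6  6  7  7
dec:    2  2  1  1  1  1  1  3  2  2  1  2  1
Best peak at i=8 (value 25): inc=6, dec=3, length 6+3−1 = 8.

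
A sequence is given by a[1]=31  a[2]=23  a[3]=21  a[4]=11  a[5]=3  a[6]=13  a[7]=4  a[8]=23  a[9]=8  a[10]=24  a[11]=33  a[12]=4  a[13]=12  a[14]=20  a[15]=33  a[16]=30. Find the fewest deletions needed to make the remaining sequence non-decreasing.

Fewest deletions = n − (longest non-decreasing subsequence).
i:      1  2  3  4  5  6  7  8  9 10 11 12 13 14 15 16
a[i]:  31 23 21 11  3 13  4 23  8 24 33  4 12 20 33 30
dp:     1  1  1  1  1  2  2  3  3  4  5  3  4  5  6  6
max dp = 6, so deletions = 16 − 6 = 10.

10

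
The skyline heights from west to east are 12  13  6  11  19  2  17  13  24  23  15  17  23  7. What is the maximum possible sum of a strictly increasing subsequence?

Let S[i] be the best sum of a strictly increasing subsequence ending at i:
i:      1  2  3  4  5  6  7  8  9 10 11 12 13 14
a[i]:  12 13  6 11 19  2 17 13 24 23 15 17 23  7
S:     12 25  6 17 44  2 42 30 68 67 45 62 85 13
Maximum is 85 (e.g. 6 + 11 + 13 + 15 + 17 + 23).

85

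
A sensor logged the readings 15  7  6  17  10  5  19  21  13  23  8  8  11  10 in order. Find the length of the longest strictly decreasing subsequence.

4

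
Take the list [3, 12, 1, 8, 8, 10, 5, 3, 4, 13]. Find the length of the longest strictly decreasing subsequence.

Negate each value so 'decreasing' becomes 'increasing', then run patience tails on the negated sequence:
-3 → extends → [-3]
-12 → replaces -3 → [-12]
-1 → extends → [-12, -1]
-8 → replaces -1 → [-12, -8]
-8 → already a tail → [-12, -8]
-10 → replaces -8 → [-12, -10]
-5 → extends → [-12, -10, -5]
-3 → extends → [-12, -10, -5, -3]
-4 → replaces -3 → [-12, -10, -5, -4]
-13 → replaces -12 → [-13, -10, -5, -4]
Four tails, so the longest strictly decreasing subsequence of the original has length 4.

4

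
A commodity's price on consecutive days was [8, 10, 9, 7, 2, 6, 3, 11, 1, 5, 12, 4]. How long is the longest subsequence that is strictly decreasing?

Negate each value so 'decreasing' becomes 'increasing', then run patience tails on the negated sequence:
-8 → extends → [-8]
-10 → replaces -8 → [-10]
-9 → extends → [-10, -9]
-7 → extends → [-10, -9, -7]
-2 → extends → [-10, -9, -7, -2]
-6 → replaces -2 → [-10, -9, -7, -6]
-3 → extends → [-10, -9, -7, -6, -3]
-11 → replaces -10 → [-11, -9, -7, -6, -3]
-1 → extends → [-11, -9, -7, -6, -3, -1]
-5 → replaces -3 → [-11, -9, -7, -6, -5, -1]
-12 → replaces -11 → [-12, -9, -7, -6, -5, -1]
-4 → replaces -1 → [-12, -9, -7, -6, -5, -4]
Six tails, so the longest strictly decreasing subsequence of the original has length 6.

6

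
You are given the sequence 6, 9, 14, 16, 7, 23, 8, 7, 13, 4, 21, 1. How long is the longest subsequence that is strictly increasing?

5

Track the smallest tail for each achievable length (strict):
6 → extends → [6]
9 → extends → [6, 9]
14 → extends → [6, 9, 14]
16 → extends → [6, 9, 14, 16]
7 → replaces 9 → [6, 7, 14, 16]
23 → extends → [6, 7, 14, 16, 23]
8 → replaces 14 → [6, 7, 8, 16, 23]
7 → already a tail → [6, 7, 8, 16, 23]
13 → replaces 16 → [6, 7, 8, 13, 23]
4 → replaces 6 → [4, 7, 8, 13, 23]
21 → replaces 23 → [4, 7, 8, 13, 21]
1 → replaces 4 → [1, 7, 8, 13, 21]
Five tails, so the longest strictly increasing subsequence has length 5 (e.g. 6, 9, 14, 16, 23).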